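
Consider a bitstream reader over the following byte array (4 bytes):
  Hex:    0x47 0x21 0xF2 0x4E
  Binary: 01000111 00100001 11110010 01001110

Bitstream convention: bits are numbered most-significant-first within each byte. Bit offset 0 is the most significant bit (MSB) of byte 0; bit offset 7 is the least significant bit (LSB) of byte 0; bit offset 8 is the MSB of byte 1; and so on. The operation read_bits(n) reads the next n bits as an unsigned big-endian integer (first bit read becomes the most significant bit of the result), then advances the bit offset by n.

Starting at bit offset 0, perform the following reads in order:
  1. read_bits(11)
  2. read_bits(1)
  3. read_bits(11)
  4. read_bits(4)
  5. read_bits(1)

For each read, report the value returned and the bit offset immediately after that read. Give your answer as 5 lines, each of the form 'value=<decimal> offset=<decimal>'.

Read 1: bits[0:11] width=11 -> value=569 (bin 01000111001); offset now 11 = byte 1 bit 3; 21 bits remain
Read 2: bits[11:12] width=1 -> value=0 (bin 0); offset now 12 = byte 1 bit 4; 20 bits remain
Read 3: bits[12:23] width=11 -> value=249 (bin 00011111001); offset now 23 = byte 2 bit 7; 9 bits remain
Read 4: bits[23:27] width=4 -> value=2 (bin 0010); offset now 27 = byte 3 bit 3; 5 bits remain
Read 5: bits[27:28] width=1 -> value=0 (bin 0); offset now 28 = byte 3 bit 4; 4 bits remain

Answer: value=569 offset=11
value=0 offset=12
value=249 offset=23
value=2 offset=27
value=0 offset=28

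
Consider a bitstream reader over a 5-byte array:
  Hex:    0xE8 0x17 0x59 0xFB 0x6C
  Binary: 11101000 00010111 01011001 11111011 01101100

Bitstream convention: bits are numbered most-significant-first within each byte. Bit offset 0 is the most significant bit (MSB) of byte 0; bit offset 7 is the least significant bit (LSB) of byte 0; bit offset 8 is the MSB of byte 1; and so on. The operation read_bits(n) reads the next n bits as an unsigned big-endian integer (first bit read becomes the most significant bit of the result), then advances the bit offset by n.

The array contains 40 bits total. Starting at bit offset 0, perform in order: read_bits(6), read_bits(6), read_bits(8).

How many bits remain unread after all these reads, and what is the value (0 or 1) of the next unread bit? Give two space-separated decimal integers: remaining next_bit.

Answer: 20 1

Derivation:
Read 1: bits[0:6] width=6 -> value=58 (bin 111010); offset now 6 = byte 0 bit 6; 34 bits remain
Read 2: bits[6:12] width=6 -> value=1 (bin 000001); offset now 12 = byte 1 bit 4; 28 bits remain
Read 3: bits[12:20] width=8 -> value=117 (bin 01110101); offset now 20 = byte 2 bit 4; 20 bits remain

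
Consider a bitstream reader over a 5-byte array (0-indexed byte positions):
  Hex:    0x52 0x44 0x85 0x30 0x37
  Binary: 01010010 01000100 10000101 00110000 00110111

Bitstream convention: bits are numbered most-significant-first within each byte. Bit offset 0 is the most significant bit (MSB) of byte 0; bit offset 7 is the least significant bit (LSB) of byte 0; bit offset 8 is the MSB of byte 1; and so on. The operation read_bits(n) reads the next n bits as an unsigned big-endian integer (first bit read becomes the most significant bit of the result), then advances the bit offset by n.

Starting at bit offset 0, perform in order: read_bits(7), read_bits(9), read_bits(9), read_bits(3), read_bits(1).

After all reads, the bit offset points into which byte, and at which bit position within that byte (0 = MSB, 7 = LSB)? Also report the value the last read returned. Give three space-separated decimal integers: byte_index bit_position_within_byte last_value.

Read 1: bits[0:7] width=7 -> value=41 (bin 0101001); offset now 7 = byte 0 bit 7; 33 bits remain
Read 2: bits[7:16] width=9 -> value=68 (bin 001000100); offset now 16 = byte 2 bit 0; 24 bits remain
Read 3: bits[16:25] width=9 -> value=266 (bin 100001010); offset now 25 = byte 3 bit 1; 15 bits remain
Read 4: bits[25:28] width=3 -> value=3 (bin 011); offset now 28 = byte 3 bit 4; 12 bits remain
Read 5: bits[28:29] width=1 -> value=0 (bin 0); offset now 29 = byte 3 bit 5; 11 bits remain

Answer: 3 5 0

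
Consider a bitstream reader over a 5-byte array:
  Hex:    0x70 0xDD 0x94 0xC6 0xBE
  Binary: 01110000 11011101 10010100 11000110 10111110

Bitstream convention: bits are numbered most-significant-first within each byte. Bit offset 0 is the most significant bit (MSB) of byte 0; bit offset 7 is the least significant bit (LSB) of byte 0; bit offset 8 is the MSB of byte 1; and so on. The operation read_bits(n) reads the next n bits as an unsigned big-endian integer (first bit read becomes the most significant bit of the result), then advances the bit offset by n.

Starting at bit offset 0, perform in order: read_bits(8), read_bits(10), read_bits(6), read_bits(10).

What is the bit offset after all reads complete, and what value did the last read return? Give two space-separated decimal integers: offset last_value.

Read 1: bits[0:8] width=8 -> value=112 (bin 01110000); offset now 8 = byte 1 bit 0; 32 bits remain
Read 2: bits[8:18] width=10 -> value=886 (bin 1101110110); offset now 18 = byte 2 bit 2; 22 bits remain
Read 3: bits[18:24] width=6 -> value=20 (bin 010100); offset now 24 = byte 3 bit 0; 16 bits remain
Read 4: bits[24:34] width=10 -> value=794 (bin 1100011010); offset now 34 = byte 4 bit 2; 6 bits remain

Answer: 34 794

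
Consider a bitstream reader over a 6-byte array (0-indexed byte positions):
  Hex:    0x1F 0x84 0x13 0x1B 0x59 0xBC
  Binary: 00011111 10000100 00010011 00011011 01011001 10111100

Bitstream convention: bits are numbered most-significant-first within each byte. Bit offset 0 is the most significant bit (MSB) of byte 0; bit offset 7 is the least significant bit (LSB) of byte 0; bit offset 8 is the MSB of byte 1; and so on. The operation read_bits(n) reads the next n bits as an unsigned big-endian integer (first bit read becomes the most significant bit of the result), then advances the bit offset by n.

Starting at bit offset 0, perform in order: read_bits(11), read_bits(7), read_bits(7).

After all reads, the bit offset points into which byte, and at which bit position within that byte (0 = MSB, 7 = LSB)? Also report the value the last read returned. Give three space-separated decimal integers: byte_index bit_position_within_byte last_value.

Read 1: bits[0:11] width=11 -> value=252 (bin 00011111100); offset now 11 = byte 1 bit 3; 37 bits remain
Read 2: bits[11:18] width=7 -> value=16 (bin 0010000); offset now 18 = byte 2 bit 2; 30 bits remain
Read 3: bits[18:25] width=7 -> value=38 (bin 0100110); offset now 25 = byte 3 bit 1; 23 bits remain

Answer: 3 1 38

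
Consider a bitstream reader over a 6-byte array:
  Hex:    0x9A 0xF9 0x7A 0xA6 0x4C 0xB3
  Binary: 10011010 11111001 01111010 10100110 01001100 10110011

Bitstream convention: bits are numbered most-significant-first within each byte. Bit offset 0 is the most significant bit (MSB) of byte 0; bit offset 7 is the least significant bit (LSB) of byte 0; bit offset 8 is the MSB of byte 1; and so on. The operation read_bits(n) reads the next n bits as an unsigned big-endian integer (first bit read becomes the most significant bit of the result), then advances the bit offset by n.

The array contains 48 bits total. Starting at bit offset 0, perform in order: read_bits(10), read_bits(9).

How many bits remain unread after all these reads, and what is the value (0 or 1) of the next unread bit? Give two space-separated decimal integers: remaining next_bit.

Answer: 29 1

Derivation:
Read 1: bits[0:10] width=10 -> value=619 (bin 1001101011); offset now 10 = byte 1 bit 2; 38 bits remain
Read 2: bits[10:19] width=9 -> value=459 (bin 111001011); offset now 19 = byte 2 bit 3; 29 bits remain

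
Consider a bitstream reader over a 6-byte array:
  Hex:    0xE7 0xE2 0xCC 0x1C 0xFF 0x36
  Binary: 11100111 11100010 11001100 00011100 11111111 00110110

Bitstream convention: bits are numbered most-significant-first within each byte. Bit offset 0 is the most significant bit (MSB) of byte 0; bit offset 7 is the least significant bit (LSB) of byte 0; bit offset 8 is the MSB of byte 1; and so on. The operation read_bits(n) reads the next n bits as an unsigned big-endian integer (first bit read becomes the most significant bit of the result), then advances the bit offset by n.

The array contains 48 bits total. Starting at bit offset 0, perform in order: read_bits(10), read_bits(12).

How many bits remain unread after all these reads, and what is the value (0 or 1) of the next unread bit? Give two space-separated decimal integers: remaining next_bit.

Answer: 26 0

Derivation:
Read 1: bits[0:10] width=10 -> value=927 (bin 1110011111); offset now 10 = byte 1 bit 2; 38 bits remain
Read 2: bits[10:22] width=12 -> value=2227 (bin 100010110011); offset now 22 = byte 2 bit 6; 26 bits remain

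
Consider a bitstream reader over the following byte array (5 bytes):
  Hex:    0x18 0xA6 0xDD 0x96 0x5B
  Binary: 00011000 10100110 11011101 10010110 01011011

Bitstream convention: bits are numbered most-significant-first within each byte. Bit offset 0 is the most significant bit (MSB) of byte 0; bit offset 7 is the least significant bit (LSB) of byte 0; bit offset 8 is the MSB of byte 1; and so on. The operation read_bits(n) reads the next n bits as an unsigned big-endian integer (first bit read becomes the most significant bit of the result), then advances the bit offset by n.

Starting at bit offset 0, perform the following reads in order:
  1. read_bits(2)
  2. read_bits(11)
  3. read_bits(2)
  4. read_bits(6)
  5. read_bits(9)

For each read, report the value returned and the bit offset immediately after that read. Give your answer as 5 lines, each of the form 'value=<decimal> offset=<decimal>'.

Read 1: bits[0:2] width=2 -> value=0 (bin 00); offset now 2 = byte 0 bit 2; 38 bits remain
Read 2: bits[2:13] width=11 -> value=788 (bin 01100010100); offset now 13 = byte 1 bit 5; 27 bits remain
Read 3: bits[13:15] width=2 -> value=3 (bin 11); offset now 15 = byte 1 bit 7; 25 bits remain
Read 4: bits[15:21] width=6 -> value=27 (bin 011011); offset now 21 = byte 2 bit 5; 19 bits remain
Read 5: bits[21:30] width=9 -> value=357 (bin 101100101); offset now 30 = byte 3 bit 6; 10 bits remain

Answer: value=0 offset=2
value=788 offset=13
value=3 offset=15
value=27 offset=21
value=357 offset=30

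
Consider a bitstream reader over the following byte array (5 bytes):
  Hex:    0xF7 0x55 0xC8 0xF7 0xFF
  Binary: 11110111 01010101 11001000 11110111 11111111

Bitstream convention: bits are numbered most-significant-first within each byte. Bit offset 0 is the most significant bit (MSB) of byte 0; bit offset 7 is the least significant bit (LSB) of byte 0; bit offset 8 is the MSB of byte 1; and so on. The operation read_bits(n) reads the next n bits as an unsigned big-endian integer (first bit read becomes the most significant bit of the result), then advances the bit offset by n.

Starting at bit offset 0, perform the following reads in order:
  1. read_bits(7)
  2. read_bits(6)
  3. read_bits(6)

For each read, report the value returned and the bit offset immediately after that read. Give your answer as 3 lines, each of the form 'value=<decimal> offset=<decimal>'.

Answer: value=123 offset=7
value=42 offset=13
value=46 offset=19

Derivation:
Read 1: bits[0:7] width=7 -> value=123 (bin 1111011); offset now 7 = byte 0 bit 7; 33 bits remain
Read 2: bits[7:13] width=6 -> value=42 (bin 101010); offset now 13 = byte 1 bit 5; 27 bits remain
Read 3: bits[13:19] width=6 -> value=46 (bin 101110); offset now 19 = byte 2 bit 3; 21 bits remain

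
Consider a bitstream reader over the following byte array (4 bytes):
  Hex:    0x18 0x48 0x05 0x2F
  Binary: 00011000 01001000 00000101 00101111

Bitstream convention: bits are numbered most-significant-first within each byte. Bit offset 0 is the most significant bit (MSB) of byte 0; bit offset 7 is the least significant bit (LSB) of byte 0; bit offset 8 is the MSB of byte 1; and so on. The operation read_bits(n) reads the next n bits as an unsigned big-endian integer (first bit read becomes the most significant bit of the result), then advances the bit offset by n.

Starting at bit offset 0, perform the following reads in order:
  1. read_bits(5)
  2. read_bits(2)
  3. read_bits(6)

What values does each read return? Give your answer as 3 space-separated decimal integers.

Read 1: bits[0:5] width=5 -> value=3 (bin 00011); offset now 5 = byte 0 bit 5; 27 bits remain
Read 2: bits[5:7] width=2 -> value=0 (bin 00); offset now 7 = byte 0 bit 7; 25 bits remain
Read 3: bits[7:13] width=6 -> value=9 (bin 001001); offset now 13 = byte 1 bit 5; 19 bits remain

Answer: 3 0 9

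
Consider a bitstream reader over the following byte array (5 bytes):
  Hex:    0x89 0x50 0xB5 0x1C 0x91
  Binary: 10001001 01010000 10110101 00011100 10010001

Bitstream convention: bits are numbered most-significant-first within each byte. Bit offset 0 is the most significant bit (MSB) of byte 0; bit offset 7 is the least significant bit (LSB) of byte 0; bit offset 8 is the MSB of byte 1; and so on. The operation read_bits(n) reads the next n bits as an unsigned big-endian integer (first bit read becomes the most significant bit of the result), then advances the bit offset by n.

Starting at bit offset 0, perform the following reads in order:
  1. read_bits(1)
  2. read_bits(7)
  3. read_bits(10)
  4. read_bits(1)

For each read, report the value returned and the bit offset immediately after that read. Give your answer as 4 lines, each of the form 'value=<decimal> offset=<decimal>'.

Read 1: bits[0:1] width=1 -> value=1 (bin 1); offset now 1 = byte 0 bit 1; 39 bits remain
Read 2: bits[1:8] width=7 -> value=9 (bin 0001001); offset now 8 = byte 1 bit 0; 32 bits remain
Read 3: bits[8:18] width=10 -> value=322 (bin 0101000010); offset now 18 = byte 2 bit 2; 22 bits remain
Read 4: bits[18:19] width=1 -> value=1 (bin 1); offset now 19 = byte 2 bit 3; 21 bits remain

Answer: value=1 offset=1
value=9 offset=8
value=322 offset=18
value=1 offset=19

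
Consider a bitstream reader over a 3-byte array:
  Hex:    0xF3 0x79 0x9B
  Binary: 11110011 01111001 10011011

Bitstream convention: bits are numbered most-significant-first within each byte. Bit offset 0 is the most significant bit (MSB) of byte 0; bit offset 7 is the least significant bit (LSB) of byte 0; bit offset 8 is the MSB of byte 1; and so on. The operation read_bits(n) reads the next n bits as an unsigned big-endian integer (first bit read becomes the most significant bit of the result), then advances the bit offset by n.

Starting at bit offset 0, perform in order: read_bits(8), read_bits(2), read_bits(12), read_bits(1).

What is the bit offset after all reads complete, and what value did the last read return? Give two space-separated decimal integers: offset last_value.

Read 1: bits[0:8] width=8 -> value=243 (bin 11110011); offset now 8 = byte 1 bit 0; 16 bits remain
Read 2: bits[8:10] width=2 -> value=1 (bin 01); offset now 10 = byte 1 bit 2; 14 bits remain
Read 3: bits[10:22] width=12 -> value=3686 (bin 111001100110); offset now 22 = byte 2 bit 6; 2 bits remain
Read 4: bits[22:23] width=1 -> value=1 (bin 1); offset now 23 = byte 2 bit 7; 1 bits remain

Answer: 23 1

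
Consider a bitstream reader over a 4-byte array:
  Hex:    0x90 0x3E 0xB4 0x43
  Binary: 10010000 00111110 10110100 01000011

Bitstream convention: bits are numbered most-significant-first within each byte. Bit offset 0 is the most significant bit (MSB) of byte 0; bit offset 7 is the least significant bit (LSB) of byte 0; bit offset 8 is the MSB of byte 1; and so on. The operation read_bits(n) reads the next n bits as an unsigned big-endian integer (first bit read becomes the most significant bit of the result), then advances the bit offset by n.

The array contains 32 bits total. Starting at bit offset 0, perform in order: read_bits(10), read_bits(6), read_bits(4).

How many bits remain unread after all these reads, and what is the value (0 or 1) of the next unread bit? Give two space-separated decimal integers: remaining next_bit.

Read 1: bits[0:10] width=10 -> value=576 (bin 1001000000); offset now 10 = byte 1 bit 2; 22 bits remain
Read 2: bits[10:16] width=6 -> value=62 (bin 111110); offset now 16 = byte 2 bit 0; 16 bits remain
Read 3: bits[16:20] width=4 -> value=11 (bin 1011); offset now 20 = byte 2 bit 4; 12 bits remain

Answer: 12 0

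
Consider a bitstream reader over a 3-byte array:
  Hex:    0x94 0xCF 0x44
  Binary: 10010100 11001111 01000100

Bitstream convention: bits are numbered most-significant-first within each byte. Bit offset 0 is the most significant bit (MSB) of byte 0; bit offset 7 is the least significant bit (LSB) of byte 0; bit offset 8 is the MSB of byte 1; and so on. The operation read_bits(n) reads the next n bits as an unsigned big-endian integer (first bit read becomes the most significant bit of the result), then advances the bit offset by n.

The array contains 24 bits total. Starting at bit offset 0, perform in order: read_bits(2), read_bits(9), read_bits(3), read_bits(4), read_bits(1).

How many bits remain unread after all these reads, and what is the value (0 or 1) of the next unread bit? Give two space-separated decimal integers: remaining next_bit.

Read 1: bits[0:2] width=2 -> value=2 (bin 10); offset now 2 = byte 0 bit 2; 22 bits remain
Read 2: bits[2:11] width=9 -> value=166 (bin 010100110); offset now 11 = byte 1 bit 3; 13 bits remain
Read 3: bits[11:14] width=3 -> value=3 (bin 011); offset now 14 = byte 1 bit 6; 10 bits remain
Read 4: bits[14:18] width=4 -> value=13 (bin 1101); offset now 18 = byte 2 bit 2; 6 bits remain
Read 5: bits[18:19] width=1 -> value=0 (bin 0); offset now 19 = byte 2 bit 3; 5 bits remain

Answer: 5 0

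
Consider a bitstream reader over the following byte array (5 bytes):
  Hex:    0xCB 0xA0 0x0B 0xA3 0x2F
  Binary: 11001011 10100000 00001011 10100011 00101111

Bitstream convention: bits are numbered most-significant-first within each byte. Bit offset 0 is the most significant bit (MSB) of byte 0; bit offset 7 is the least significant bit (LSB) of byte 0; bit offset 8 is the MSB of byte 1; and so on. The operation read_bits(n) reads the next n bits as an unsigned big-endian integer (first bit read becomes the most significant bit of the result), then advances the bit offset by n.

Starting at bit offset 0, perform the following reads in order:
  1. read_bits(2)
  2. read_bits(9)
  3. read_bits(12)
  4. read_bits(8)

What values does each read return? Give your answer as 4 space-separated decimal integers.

Answer: 3 93 5 209

Derivation:
Read 1: bits[0:2] width=2 -> value=3 (bin 11); offset now 2 = byte 0 bit 2; 38 bits remain
Read 2: bits[2:11] width=9 -> value=93 (bin 001011101); offset now 11 = byte 1 bit 3; 29 bits remain
Read 3: bits[11:23] width=12 -> value=5 (bin 000000000101); offset now 23 = byte 2 bit 7; 17 bits remain
Read 4: bits[23:31] width=8 -> value=209 (bin 11010001); offset now 31 = byte 3 bit 7; 9 bits remain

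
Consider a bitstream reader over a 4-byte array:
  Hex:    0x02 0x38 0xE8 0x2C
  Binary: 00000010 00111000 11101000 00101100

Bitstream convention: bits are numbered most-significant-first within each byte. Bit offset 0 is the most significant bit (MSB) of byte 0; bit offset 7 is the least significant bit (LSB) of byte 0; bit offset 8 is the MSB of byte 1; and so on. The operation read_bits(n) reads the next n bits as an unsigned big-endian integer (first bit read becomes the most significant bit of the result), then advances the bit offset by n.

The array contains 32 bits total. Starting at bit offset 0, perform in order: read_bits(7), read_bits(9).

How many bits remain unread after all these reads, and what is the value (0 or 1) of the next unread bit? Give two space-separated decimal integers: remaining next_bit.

Answer: 16 1

Derivation:
Read 1: bits[0:7] width=7 -> value=1 (bin 0000001); offset now 7 = byte 0 bit 7; 25 bits remain
Read 2: bits[7:16] width=9 -> value=56 (bin 000111000); offset now 16 = byte 2 bit 0; 16 bits remain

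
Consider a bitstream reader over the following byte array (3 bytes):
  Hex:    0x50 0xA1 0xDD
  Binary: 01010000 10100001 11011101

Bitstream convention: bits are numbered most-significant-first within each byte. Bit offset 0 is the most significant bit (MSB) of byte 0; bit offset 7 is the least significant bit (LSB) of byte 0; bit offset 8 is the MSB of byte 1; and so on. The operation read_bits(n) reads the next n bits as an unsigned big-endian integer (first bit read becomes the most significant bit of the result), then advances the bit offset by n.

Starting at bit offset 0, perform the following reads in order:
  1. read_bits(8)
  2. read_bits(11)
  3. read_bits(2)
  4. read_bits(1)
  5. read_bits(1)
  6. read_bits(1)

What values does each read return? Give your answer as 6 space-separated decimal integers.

Read 1: bits[0:8] width=8 -> value=80 (bin 01010000); offset now 8 = byte 1 bit 0; 16 bits remain
Read 2: bits[8:19] width=11 -> value=1294 (bin 10100001110); offset now 19 = byte 2 bit 3; 5 bits remain
Read 3: bits[19:21] width=2 -> value=3 (bin 11); offset now 21 = byte 2 bit 5; 3 bits remain
Read 4: bits[21:22] width=1 -> value=1 (bin 1); offset now 22 = byte 2 bit 6; 2 bits remain
Read 5: bits[22:23] width=1 -> value=0 (bin 0); offset now 23 = byte 2 bit 7; 1 bits remain
Read 6: bits[23:24] width=1 -> value=1 (bin 1); offset now 24 = byte 3 bit 0; 0 bits remain

Answer: 80 1294 3 1 0 1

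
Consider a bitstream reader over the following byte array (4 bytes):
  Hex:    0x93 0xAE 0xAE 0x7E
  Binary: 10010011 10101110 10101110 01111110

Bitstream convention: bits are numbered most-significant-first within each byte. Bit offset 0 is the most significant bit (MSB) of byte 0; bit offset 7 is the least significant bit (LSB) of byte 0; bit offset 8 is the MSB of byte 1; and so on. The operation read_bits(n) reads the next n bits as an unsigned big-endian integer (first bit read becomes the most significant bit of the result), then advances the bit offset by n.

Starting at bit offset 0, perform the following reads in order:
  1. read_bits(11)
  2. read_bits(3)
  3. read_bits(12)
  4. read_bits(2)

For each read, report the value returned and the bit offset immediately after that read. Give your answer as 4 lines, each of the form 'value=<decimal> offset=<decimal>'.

Answer: value=1181 offset=11
value=3 offset=14
value=2745 offset=26
value=3 offset=28

Derivation:
Read 1: bits[0:11] width=11 -> value=1181 (bin 10010011101); offset now 11 = byte 1 bit 3; 21 bits remain
Read 2: bits[11:14] width=3 -> value=3 (bin 011); offset now 14 = byte 1 bit 6; 18 bits remain
Read 3: bits[14:26] width=12 -> value=2745 (bin 101010111001); offset now 26 = byte 3 bit 2; 6 bits remain
Read 4: bits[26:28] width=2 -> value=3 (bin 11); offset now 28 = byte 3 bit 4; 4 bits remain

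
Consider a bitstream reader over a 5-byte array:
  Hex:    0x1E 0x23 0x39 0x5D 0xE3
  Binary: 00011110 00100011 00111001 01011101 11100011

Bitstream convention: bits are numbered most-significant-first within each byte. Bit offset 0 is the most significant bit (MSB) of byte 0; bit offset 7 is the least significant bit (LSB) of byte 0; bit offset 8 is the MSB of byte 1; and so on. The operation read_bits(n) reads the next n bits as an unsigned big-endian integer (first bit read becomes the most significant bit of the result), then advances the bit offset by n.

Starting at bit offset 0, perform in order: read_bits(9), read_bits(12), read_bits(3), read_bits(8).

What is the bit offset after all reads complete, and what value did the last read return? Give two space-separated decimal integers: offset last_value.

Read 1: bits[0:9] width=9 -> value=60 (bin 000111100); offset now 9 = byte 1 bit 1; 31 bits remain
Read 2: bits[9:21] width=12 -> value=1127 (bin 010001100111); offset now 21 = byte 2 bit 5; 19 bits remain
Read 3: bits[21:24] width=3 -> value=1 (bin 001); offset now 24 = byte 3 bit 0; 16 bits remain
Read 4: bits[24:32] width=8 -> value=93 (bin 01011101); offset now 32 = byte 4 bit 0; 8 bits remain

Answer: 32 93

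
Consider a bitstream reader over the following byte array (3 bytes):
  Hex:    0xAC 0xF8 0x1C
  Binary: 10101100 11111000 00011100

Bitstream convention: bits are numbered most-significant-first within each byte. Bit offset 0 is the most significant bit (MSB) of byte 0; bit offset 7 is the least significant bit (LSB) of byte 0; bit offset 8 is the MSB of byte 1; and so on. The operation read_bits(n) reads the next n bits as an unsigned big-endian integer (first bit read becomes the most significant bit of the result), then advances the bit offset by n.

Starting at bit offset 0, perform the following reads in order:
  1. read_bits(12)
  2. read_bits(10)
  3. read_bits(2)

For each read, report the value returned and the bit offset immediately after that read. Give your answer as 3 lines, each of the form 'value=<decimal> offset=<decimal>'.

Read 1: bits[0:12] width=12 -> value=2767 (bin 101011001111); offset now 12 = byte 1 bit 4; 12 bits remain
Read 2: bits[12:22] width=10 -> value=519 (bin 1000000111); offset now 22 = byte 2 bit 6; 2 bits remain
Read 3: bits[22:24] width=2 -> value=0 (bin 00); offset now 24 = byte 3 bit 0; 0 bits remain

Answer: value=2767 offset=12
value=519 offset=22
value=0 offset=24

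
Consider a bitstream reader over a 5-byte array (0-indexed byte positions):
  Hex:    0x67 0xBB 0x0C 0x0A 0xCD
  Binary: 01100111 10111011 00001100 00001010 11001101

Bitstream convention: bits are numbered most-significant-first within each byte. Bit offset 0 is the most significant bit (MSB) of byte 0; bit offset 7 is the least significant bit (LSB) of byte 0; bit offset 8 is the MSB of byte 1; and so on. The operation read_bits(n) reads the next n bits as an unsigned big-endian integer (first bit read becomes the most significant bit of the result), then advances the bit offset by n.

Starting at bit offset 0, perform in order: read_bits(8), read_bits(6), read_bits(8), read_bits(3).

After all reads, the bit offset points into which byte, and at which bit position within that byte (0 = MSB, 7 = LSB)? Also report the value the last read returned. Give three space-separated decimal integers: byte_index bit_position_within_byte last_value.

Answer: 3 1 0

Derivation:
Read 1: bits[0:8] width=8 -> value=103 (bin 01100111); offset now 8 = byte 1 bit 0; 32 bits remain
Read 2: bits[8:14] width=6 -> value=46 (bin 101110); offset now 14 = byte 1 bit 6; 26 bits remain
Read 3: bits[14:22] width=8 -> value=195 (bin 11000011); offset now 22 = byte 2 bit 6; 18 bits remain
Read 4: bits[22:25] width=3 -> value=0 (bin 000); offset now 25 = byte 3 bit 1; 15 bits remain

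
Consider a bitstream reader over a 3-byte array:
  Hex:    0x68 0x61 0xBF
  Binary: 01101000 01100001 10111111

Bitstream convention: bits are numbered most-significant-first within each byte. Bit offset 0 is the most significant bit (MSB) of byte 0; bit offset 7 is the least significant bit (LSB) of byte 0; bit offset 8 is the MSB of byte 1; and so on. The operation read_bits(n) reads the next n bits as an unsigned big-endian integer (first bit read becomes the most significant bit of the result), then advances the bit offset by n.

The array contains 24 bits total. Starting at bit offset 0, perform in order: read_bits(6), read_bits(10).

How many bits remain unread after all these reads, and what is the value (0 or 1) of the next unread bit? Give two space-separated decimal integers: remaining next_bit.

Answer: 8 1

Derivation:
Read 1: bits[0:6] width=6 -> value=26 (bin 011010); offset now 6 = byte 0 bit 6; 18 bits remain
Read 2: bits[6:16] width=10 -> value=97 (bin 0001100001); offset now 16 = byte 2 bit 0; 8 bits remain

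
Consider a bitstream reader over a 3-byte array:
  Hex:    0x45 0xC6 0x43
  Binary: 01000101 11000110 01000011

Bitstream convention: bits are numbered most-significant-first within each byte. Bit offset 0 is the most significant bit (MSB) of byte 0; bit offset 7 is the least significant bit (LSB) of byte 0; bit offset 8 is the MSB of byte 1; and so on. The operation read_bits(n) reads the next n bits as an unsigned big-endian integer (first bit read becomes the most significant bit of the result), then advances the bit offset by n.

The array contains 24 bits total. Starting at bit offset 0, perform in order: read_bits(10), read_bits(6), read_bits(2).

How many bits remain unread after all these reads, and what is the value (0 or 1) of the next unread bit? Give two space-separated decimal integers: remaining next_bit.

Answer: 6 0

Derivation:
Read 1: bits[0:10] width=10 -> value=279 (bin 0100010111); offset now 10 = byte 1 bit 2; 14 bits remain
Read 2: bits[10:16] width=6 -> value=6 (bin 000110); offset now 16 = byte 2 bit 0; 8 bits remain
Read 3: bits[16:18] width=2 -> value=1 (bin 01); offset now 18 = byte 2 bit 2; 6 bits remain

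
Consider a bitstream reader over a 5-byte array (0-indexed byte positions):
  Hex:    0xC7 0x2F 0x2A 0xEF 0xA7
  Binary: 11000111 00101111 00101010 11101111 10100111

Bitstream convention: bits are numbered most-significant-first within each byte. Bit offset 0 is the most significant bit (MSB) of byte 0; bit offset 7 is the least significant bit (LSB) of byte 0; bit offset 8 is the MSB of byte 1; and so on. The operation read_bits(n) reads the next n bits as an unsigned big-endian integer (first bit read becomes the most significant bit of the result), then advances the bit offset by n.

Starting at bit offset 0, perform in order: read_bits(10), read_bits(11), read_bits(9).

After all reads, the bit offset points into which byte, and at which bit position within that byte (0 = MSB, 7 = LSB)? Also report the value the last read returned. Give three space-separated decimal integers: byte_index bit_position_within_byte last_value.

Read 1: bits[0:10] width=10 -> value=796 (bin 1100011100); offset now 10 = byte 1 bit 2; 30 bits remain
Read 2: bits[10:21] width=11 -> value=1509 (bin 10111100101); offset now 21 = byte 2 bit 5; 19 bits remain
Read 3: bits[21:30] width=9 -> value=187 (bin 010111011); offset now 30 = byte 3 bit 6; 10 bits remain

Answer: 3 6 187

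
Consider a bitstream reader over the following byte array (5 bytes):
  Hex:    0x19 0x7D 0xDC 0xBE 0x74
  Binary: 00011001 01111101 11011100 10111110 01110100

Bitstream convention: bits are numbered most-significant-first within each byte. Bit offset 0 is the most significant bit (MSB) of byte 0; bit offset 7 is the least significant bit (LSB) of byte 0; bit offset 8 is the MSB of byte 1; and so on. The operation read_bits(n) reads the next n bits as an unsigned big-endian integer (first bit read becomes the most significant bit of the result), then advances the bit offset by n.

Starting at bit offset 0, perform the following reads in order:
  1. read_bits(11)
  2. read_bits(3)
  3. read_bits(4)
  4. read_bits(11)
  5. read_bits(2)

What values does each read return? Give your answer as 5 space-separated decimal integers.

Answer: 203 7 7 919 3

Derivation:
Read 1: bits[0:11] width=11 -> value=203 (bin 00011001011); offset now 11 = byte 1 bit 3; 29 bits remain
Read 2: bits[11:14] width=3 -> value=7 (bin 111); offset now 14 = byte 1 bit 6; 26 bits remain
Read 3: bits[14:18] width=4 -> value=7 (bin 0111); offset now 18 = byte 2 bit 2; 22 bits remain
Read 4: bits[18:29] width=11 -> value=919 (bin 01110010111); offset now 29 = byte 3 bit 5; 11 bits remain
Read 5: bits[29:31] width=2 -> value=3 (bin 11); offset now 31 = byte 3 bit 7; 9 bits remain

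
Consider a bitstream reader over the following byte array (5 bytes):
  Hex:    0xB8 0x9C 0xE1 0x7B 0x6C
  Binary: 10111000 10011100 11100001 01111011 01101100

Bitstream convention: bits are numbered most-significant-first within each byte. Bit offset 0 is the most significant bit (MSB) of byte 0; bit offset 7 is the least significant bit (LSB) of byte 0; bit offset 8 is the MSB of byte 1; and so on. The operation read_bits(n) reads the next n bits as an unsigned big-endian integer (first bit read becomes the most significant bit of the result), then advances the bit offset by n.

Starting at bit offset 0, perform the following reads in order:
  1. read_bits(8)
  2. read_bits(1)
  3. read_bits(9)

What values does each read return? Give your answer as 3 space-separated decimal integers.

Read 1: bits[0:8] width=8 -> value=184 (bin 10111000); offset now 8 = byte 1 bit 0; 32 bits remain
Read 2: bits[8:9] width=1 -> value=1 (bin 1); offset now 9 = byte 1 bit 1; 31 bits remain
Read 3: bits[9:18] width=9 -> value=115 (bin 001110011); offset now 18 = byte 2 bit 2; 22 bits remain

Answer: 184 1 115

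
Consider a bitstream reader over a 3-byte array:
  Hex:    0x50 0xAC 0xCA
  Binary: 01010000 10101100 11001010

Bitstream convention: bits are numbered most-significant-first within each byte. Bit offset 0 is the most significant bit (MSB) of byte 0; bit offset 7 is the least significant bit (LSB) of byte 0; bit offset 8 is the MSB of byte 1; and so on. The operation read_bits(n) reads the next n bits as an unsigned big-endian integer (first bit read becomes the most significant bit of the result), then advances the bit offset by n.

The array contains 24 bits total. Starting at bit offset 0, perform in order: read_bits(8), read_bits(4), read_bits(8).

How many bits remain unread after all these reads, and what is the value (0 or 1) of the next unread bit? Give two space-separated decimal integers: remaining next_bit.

Answer: 4 1

Derivation:
Read 1: bits[0:8] width=8 -> value=80 (bin 01010000); offset now 8 = byte 1 bit 0; 16 bits remain
Read 2: bits[8:12] width=4 -> value=10 (bin 1010); offset now 12 = byte 1 bit 4; 12 bits remain
Read 3: bits[12:20] width=8 -> value=204 (bin 11001100); offset now 20 = byte 2 bit 4; 4 bits remain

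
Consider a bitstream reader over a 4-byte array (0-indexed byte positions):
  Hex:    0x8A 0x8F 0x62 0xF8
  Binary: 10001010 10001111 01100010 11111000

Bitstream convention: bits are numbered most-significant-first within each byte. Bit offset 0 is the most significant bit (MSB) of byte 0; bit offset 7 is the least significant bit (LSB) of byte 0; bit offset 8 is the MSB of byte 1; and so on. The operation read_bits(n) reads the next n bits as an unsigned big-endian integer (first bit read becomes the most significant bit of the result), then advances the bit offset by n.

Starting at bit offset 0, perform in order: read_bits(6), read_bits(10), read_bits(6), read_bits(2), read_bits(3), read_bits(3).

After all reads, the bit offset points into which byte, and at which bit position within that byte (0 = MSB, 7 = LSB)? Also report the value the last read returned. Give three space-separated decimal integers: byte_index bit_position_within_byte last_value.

Read 1: bits[0:6] width=6 -> value=34 (bin 100010); offset now 6 = byte 0 bit 6; 26 bits remain
Read 2: bits[6:16] width=10 -> value=655 (bin 1010001111); offset now 16 = byte 2 bit 0; 16 bits remain
Read 3: bits[16:22] width=6 -> value=24 (bin 011000); offset now 22 = byte 2 bit 6; 10 bits remain
Read 4: bits[22:24] width=2 -> value=2 (bin 10); offset now 24 = byte 3 bit 0; 8 bits remain
Read 5: bits[24:27] width=3 -> value=7 (bin 111); offset now 27 = byte 3 bit 3; 5 bits remain
Read 6: bits[27:30] width=3 -> value=6 (bin 110); offset now 30 = byte 3 bit 6; 2 bits remain

Answer: 3 6 6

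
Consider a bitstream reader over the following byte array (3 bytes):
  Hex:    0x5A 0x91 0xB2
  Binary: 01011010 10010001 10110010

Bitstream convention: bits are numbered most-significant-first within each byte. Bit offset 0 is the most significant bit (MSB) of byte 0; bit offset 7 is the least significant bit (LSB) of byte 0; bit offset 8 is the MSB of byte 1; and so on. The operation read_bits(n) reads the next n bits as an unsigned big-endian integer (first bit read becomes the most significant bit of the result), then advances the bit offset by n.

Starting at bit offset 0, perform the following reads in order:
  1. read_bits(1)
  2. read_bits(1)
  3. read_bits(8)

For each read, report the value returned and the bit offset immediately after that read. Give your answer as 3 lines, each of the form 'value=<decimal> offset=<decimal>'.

Answer: value=0 offset=1
value=1 offset=2
value=106 offset=10

Derivation:
Read 1: bits[0:1] width=1 -> value=0 (bin 0); offset now 1 = byte 0 bit 1; 23 bits remain
Read 2: bits[1:2] width=1 -> value=1 (bin 1); offset now 2 = byte 0 bit 2; 22 bits remain
Read 3: bits[2:10] width=8 -> value=106 (bin 01101010); offset now 10 = byte 1 bit 2; 14 bits remain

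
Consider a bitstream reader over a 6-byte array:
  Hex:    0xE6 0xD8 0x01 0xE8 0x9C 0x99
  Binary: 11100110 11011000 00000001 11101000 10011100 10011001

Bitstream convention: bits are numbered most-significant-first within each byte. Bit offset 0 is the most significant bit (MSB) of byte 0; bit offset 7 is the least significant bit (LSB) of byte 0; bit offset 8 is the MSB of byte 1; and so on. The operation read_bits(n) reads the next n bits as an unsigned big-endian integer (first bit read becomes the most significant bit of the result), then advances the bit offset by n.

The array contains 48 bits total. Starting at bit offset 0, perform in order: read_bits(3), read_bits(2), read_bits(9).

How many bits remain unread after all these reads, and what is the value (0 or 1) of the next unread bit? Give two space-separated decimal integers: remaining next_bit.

Read 1: bits[0:3] width=3 -> value=7 (bin 111); offset now 3 = byte 0 bit 3; 45 bits remain
Read 2: bits[3:5] width=2 -> value=0 (bin 00); offset now 5 = byte 0 bit 5; 43 bits remain
Read 3: bits[5:14] width=9 -> value=438 (bin 110110110); offset now 14 = byte 1 bit 6; 34 bits remain

Answer: 34 0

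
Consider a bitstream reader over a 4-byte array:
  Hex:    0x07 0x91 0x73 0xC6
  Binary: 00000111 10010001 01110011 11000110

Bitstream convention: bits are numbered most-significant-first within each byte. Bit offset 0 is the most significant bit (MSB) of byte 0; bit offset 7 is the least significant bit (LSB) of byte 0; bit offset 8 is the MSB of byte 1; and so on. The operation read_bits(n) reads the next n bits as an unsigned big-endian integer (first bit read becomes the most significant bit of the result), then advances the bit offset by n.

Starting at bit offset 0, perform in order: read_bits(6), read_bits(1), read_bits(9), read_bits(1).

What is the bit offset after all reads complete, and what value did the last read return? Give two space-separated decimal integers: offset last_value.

Answer: 17 0

Derivation:
Read 1: bits[0:6] width=6 -> value=1 (bin 000001); offset now 6 = byte 0 bit 6; 26 bits remain
Read 2: bits[6:7] width=1 -> value=1 (bin 1); offset now 7 = byte 0 bit 7; 25 bits remain
Read 3: bits[7:16] width=9 -> value=401 (bin 110010001); offset now 16 = byte 2 bit 0; 16 bits remain
Read 4: bits[16:17] width=1 -> value=0 (bin 0); offset now 17 = byte 2 bit 1; 15 bits remain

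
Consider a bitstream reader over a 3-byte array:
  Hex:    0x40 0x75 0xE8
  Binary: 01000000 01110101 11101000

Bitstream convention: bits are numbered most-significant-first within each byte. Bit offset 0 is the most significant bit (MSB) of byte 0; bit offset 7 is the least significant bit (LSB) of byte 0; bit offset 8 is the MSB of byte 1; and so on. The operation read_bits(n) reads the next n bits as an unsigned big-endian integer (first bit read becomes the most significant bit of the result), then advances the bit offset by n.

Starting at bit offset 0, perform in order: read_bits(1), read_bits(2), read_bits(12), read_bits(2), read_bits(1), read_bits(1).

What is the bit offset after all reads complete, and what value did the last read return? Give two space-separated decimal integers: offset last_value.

Read 1: bits[0:1] width=1 -> value=0 (bin 0); offset now 1 = byte 0 bit 1; 23 bits remain
Read 2: bits[1:3] width=2 -> value=2 (bin 10); offset now 3 = byte 0 bit 3; 21 bits remain
Read 3: bits[3:15] width=12 -> value=58 (bin 000000111010); offset now 15 = byte 1 bit 7; 9 bits remain
Read 4: bits[15:17] width=2 -> value=3 (bin 11); offset now 17 = byte 2 bit 1; 7 bits remain
Read 5: bits[17:18] width=1 -> value=1 (bin 1); offset now 18 = byte 2 bit 2; 6 bits remain
Read 6: bits[18:19] width=1 -> value=1 (bin 1); offset now 19 = byte 2 bit 3; 5 bits remain

Answer: 19 1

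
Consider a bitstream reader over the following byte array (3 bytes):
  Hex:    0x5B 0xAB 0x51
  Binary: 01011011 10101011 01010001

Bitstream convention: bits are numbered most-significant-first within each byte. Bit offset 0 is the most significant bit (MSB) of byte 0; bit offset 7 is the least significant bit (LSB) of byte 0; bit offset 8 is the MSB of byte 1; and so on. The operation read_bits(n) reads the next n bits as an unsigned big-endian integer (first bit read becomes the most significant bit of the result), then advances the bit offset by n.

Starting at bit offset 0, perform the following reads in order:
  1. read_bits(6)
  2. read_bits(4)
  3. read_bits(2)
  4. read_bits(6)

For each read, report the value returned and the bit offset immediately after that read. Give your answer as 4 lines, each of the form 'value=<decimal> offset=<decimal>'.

Read 1: bits[0:6] width=6 -> value=22 (bin 010110); offset now 6 = byte 0 bit 6; 18 bits remain
Read 2: bits[6:10] width=4 -> value=14 (bin 1110); offset now 10 = byte 1 bit 2; 14 bits remain
Read 3: bits[10:12] width=2 -> value=2 (bin 10); offset now 12 = byte 1 bit 4; 12 bits remain
Read 4: bits[12:18] width=6 -> value=45 (bin 101101); offset now 18 = byte 2 bit 2; 6 bits remain

Answer: value=22 offset=6
value=14 offset=10
value=2 offset=12
value=45 offset=18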